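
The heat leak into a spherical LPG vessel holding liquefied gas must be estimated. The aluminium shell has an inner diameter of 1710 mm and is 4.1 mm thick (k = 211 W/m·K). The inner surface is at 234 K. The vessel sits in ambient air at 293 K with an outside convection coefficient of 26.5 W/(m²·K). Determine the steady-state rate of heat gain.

Each spherical layer contributes R = (1/r_i − 1/r_o)/(4πk):
R_aluminium shell = (1/0.855 − 1/0.8591)/(4π×211) = 2.105×10^-6 K/W
R_outer film = 1/(h·4πr_o²) = 1/(26.5×4π×0.8591²) = 0.004069 K/W
R_total = 0.004071 K/W
Q = ΔT/R_total = 59/0.004071

Q ≈ 14500 W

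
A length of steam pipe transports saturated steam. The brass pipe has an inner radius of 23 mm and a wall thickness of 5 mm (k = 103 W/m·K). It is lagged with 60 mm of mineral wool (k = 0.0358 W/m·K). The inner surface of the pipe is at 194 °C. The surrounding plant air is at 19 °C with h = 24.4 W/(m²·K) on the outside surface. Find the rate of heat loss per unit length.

Treating each annulus and film as a series resistance:
R_brass pipe wall = ln(28/23)/(2π×103×1) = 3.04×10^-4 K/W
R_mineral wool = ln(88/28)/(2π×0.0358×1) = 5.091 K/W
R_outer film = 1/(h_o·2πr_oL) = 1/(24.4×2π×0.088×1) = 0.07412 K/W
R_total = 5.165 K/W
Q = ΔT/R_total = 175/5.165

q′ ≈ 33.9 W/m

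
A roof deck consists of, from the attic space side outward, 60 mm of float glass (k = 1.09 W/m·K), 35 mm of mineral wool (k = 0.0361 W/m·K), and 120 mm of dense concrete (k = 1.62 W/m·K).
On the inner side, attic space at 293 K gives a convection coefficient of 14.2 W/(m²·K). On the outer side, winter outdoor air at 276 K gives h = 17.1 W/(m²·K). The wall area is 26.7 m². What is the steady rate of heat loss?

Using the resistance-network approach (series):
R_inner film = 1/(h_i·A) = 1/(14.2×26.7) = 0.002638 K/W
R_float glass = L/(kA) = 0.06/(1.09×26.7) = 0.002062 K/W
R_mineral wool = L/(kA) = 0.035/(0.0361×26.7) = 0.03631 K/W
R_dense concrete = L/(kA) = 0.12/(1.62×26.7) = 0.002774 K/W
R_outer film = 1/(h_o·A) = 1/(17.1×26.7) = 0.00219 K/W
R_total = 0.04598 K/W
Q = ΔT / R_total = 17 / 0.04598

Q ≈ 370 W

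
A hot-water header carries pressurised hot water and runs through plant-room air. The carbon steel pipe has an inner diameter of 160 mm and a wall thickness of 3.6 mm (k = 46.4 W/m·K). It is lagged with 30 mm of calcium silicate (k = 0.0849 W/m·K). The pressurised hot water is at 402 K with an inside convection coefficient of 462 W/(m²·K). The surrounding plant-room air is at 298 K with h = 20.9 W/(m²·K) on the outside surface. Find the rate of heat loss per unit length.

q′ ≈ 161 W/m

Per-layer cylindrical resistances, series-summed:
R_inner film = 1/(h_i·2πr₁L) = 1/(462×2π×0.08×1) = 0.004306 K/W
R_carbon steel pipe wall = ln(83.6/80)/(2π×46.4×1) = 1.51×10^-4 K/W
R_calcium silicate = ln(113.6/83.6)/(2π×0.0849×1) = 0.5748 K/W
R_outer film = 1/(h_o·2πr_oL) = 1/(20.9×2π×0.1136×1) = 0.06703 K/W
R_total = 0.6463 K/W
Q = ΔT/R_total = 104/0.6463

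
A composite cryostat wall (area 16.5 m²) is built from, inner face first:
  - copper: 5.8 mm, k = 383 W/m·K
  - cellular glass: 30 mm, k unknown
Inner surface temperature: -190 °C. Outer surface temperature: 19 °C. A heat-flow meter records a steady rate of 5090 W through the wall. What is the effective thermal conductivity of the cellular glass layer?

k ≈ 0.0443 W/(m·K)

Using the resistance-network approach (series):
R_copper = L/(kA) = 0.0058/(383×16.5) = 9.178×10^-7 K/W
Sum of known resistances R_other = 9.178×10^-7 K/W
Total R = ΔT/Q = 209/5090 = 0.04106 K/W
R_cellular glass = R_total − R_other = 0.04106 K/W
k = L/(R·A) = 0.03/(0.04106×16.5)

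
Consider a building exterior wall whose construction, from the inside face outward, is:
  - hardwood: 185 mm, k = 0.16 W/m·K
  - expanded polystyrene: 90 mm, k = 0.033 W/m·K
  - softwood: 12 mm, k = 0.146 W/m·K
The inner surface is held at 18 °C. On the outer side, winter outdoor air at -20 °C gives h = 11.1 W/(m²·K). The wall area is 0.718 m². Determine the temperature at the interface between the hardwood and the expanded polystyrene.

T ≈ 7.17 °C

Series thermal resistances:
R_hardwood = L/(kA) = 0.185/(0.16×0.718) = 1.61 K/W
R_expanded polystyrene = L/(kA) = 0.09/(0.033×0.718) = 3.798 K/W
R_softwood = L/(kA) = 0.012/(0.146×0.718) = 0.1145 K/W
R_outer film = 1/(h_o·A) = 1/(11.1×0.718) = 0.1255 K/W
R_total = 5.649 K/W;  Q = ΔT/R_total = 38/5.649 = 6.727 W
T_interface = T_inner − Q·ΣR(inner→interface) = 18 − 6.73×1.61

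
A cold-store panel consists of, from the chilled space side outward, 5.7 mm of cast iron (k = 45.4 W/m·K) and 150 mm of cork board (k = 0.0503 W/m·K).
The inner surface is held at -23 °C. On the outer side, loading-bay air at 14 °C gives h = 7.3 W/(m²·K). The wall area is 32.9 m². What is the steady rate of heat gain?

Treating each layer as a thermal resistance in series:
R_cast iron = L/(kA) = 0.0057/(45.4×32.9) = 3.816×10^-6 K/W
R_cork board = L/(kA) = 0.15/(0.0503×32.9) = 0.09064 K/W
R_outer film = 1/(h_o·A) = 1/(7.3×32.9) = 0.004164 K/W
R_total = 0.09481 K/W
Q = ΔT / R_total = 37 / 0.09481

Q ≈ 390 W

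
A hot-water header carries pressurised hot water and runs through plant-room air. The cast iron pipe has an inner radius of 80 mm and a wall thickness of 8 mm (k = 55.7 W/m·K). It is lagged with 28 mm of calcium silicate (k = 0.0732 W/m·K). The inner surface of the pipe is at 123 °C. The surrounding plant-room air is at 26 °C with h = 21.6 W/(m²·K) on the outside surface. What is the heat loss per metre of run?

Treating each annulus and film as a series resistance:
R_cast iron pipe wall = ln(88/80)/(2π×55.7×1) = 2.723×10^-4 K/W
R_calcium silicate = ln(116/88)/(2π×0.0732×1) = 0.6006 K/W
R_outer film = 1/(h_o·2πr_oL) = 1/(21.6×2π×0.116×1) = 0.06352 K/W
R_total = 0.6644 K/W
Q = ΔT/R_total = 97/0.6644

q′ ≈ 146 W/m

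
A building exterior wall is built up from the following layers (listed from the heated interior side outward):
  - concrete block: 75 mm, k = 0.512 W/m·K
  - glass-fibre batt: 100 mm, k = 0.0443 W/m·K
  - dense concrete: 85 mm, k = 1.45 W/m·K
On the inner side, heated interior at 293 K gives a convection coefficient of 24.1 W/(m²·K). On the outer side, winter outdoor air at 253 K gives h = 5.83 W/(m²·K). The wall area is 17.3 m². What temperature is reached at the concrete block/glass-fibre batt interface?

Treating each layer as a thermal resistance in series:
R_inner film = 1/(h_i·A) = 1/(24.1×17.3) = 0.002398 K/W
R_concrete block = L/(kA) = 0.075/(0.512×17.3) = 0.008467 K/W
R_glass-fibre batt = L/(kA) = 0.1/(0.0443×17.3) = 0.1305 K/W
R_dense concrete = L/(kA) = 0.085/(1.45×17.3) = 0.003388 K/W
R_outer film = 1/(h_o·A) = 1/(5.83×17.3) = 0.009915 K/W
R_total = 0.1547 K/W;  Q = ΔT/R_total = 40/0.1547 = 258.6 W
T_interface = T_inner − Q·ΣR(inner→interface) = 293 − 259×0.01087

T ≈ 290 K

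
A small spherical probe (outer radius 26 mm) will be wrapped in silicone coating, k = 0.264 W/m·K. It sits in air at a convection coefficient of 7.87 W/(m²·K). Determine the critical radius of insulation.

For a sphere r_cr = 2k/h = 2×0.264/7.87
r_cr = 67.1 mm; since the bare radius (26 mm) is below r_cr, adding a thin layer of insulation will *increase* heat loss.

r_cr ≈ 67.1 mm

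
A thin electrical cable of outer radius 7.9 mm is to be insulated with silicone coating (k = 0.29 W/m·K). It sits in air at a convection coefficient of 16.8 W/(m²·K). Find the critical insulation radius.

For a cylinder r_cr = k/h = 0.29/16.8
r_cr = 17.3 mm; since the bare radius (7.9 mm) is below r_cr, adding a thin layer of insulation will *increase* heat loss.

r_cr ≈ 17.3 mm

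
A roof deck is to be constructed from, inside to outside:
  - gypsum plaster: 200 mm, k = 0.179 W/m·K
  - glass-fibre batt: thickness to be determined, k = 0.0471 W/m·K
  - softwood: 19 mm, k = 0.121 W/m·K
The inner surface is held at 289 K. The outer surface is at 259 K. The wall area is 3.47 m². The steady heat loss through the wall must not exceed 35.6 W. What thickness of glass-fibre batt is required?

L ≈ 77.7 mm

Treating each layer as a thermal resistance in series:
R_gypsum plaster = L/(kA) = 0.2/(0.179×3.47) = 0.322 K/W
R_softwood = L/(kA) = 0.019/(0.121×3.47) = 0.04525 K/W
Sum of the known resistances R_other = 0.3672 K/W
Required total resistance R_tot = ΔT/Q_allow = 30/35.6 = 0.8427 K/W
R_glass-fibre batt = R_tot − R_other = 0.4755 K/W
L = R·k·A = 0.4755×0.0471×3.47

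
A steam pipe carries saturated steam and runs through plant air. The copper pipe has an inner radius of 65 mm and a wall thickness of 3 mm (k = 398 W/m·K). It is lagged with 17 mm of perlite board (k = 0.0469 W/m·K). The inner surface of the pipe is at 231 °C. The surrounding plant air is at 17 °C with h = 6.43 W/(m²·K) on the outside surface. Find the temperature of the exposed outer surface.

T ≈ 76.4 °C

Radial resistances (cylindrical: R_cond = ln(r_o/r_i)/(2πkL), R_conv = 1/(h·2πrL)):
R_copper pipe wall = ln(68/65)/(2π×398×1) = 1.804×10^-5 K/W
R_perlite board = ln(85/68)/(2π×0.0469×1) = 0.7572 K/W
R_outer film = 1/(h_o·2πr_oL) = 1/(6.43×2π×0.085×1) = 0.2912 K/W
R_total = 1.048 K/W
Q = ΔT/R_total = 214/1.048
Q = 204 W/m
T_interface = T_inner − Q·ΣR(inner→interface) = 231 − 204×0.7573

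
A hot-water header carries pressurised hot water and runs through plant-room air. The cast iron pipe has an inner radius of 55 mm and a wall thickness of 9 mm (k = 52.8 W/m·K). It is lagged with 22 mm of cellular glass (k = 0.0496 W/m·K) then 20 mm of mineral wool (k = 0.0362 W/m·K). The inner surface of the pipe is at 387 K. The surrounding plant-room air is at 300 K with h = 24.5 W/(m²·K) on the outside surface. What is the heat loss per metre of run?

Per-layer cylindrical resistances, series-summed:
R_cast iron pipe wall = ln(64/55)/(2π×52.8×1) = 4.568×10^-4 K/W
R_cellular glass = ln(86/64)/(2π×0.0496×1) = 0.9481 K/W
R_mineral wool = ln(106/86)/(2π×0.0362×1) = 0.9193 K/W
R_outer film = 1/(h_o·2πr_oL) = 1/(24.5×2π×0.106×1) = 0.06128 K/W
R_total = 1.929 K/W
Q = ΔT/R_total = 87/1.929

q′ ≈ 45.1 W/m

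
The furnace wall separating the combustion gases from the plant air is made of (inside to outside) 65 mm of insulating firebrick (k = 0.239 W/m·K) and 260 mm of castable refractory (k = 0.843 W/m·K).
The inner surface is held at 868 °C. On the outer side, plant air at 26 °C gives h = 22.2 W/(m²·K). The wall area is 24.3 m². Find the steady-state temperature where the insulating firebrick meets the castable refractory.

Series thermal resistances:
R_insulating firebrick = L/(kA) = 0.065/(0.239×24.3) = 0.01119 K/W
R_castable refractory = L/(kA) = 0.26/(0.843×24.3) = 0.01269 K/W
R_outer film = 1/(h_o·A) = 1/(22.2×24.3) = 0.001854 K/W
R_total = 0.02574 K/W;  Q = ΔT/R_total = 842/0.02574 = 32710 W
T_interface = T_inner − Q·ΣR(inner→interface) = 868 − 32700×0.01119

T ≈ 502 °C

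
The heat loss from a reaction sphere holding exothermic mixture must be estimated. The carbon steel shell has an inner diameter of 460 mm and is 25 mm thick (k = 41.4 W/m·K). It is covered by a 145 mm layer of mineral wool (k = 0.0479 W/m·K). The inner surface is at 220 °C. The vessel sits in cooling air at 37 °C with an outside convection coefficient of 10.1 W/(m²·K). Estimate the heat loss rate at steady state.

Q ≈ 75.9 W

Spherical conduction: R = (1/r_in − 1/r_out)/(4πk) per layer; series-sum.
R_carbon steel shell = (1/0.23 − 1/0.255)/(4π×41.4) = 8.193×10^-4 K/W
R_mineral wool = (1/0.255 − 1/0.4)/(4π×0.0479) = 2.362 K/W
R_outer film = 1/(h·4πr_o²) = 1/(10.1×4π×0.4²) = 0.04924 K/W
R_total = 2.412 K/W
Q = ΔT/R_total = 183/2.412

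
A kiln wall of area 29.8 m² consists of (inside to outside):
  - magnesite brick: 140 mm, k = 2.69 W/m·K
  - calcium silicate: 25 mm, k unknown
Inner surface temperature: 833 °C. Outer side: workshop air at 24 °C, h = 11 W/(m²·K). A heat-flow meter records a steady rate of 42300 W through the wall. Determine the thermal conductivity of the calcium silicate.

Thermal resistances in series:
R_magnesite brick = L/(kA) = 0.14/(2.69×29.8) = 0.001746 K/W
R_outer film = 1/(h_o·A) = 1/(11×29.8) = 0.003051 K/W
Sum of known resistances R_other = 0.004797 K/W
Total R = ΔT/Q = 809/42300 = 0.01913 K/W
R_calcium silicate = R_total − R_other = 0.01433 K/W
k = L/(R·A) = 0.025/(0.01433×29.8)

k ≈ 0.0586 W/(m·K)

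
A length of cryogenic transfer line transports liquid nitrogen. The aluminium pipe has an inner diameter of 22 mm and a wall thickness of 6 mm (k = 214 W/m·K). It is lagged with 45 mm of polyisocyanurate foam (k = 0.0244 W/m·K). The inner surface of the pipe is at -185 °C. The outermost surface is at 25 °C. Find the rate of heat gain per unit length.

q′ ≈ 24.9 W/m

Treating each annulus and film as a series resistance:
R_aluminium pipe wall = ln(17/11)/(2π×214×1) = 3.238×10^-4 K/W
R_polyisocyanurate foam = ln(62/17)/(2π×0.0244×1) = 8.44 K/W
R_total = 8.44 K/W
Q = ΔT/R_total = 210/8.44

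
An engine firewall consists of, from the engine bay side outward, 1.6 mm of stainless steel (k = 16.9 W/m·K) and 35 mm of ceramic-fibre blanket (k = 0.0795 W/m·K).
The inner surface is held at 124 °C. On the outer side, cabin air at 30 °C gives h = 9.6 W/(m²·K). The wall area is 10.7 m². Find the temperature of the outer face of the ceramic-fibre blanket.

T ≈ 48 °C

Series thermal resistances:
R_stainless steel = L/(kA) = 0.0016/(16.9×10.7) = 8.848×10^-6 K/W
R_ceramic-fibre blanket = L/(kA) = 0.035/(0.0795×10.7) = 0.04115 K/W
R_outer film = 1/(h_o·A) = 1/(9.6×10.7) = 0.009735 K/W
R_total = 0.05089 K/W;  Q = ΔT/R_total = 94/0.05089 = 1847 W
T_interface = T_inner − Q·ΣR(inner→interface) = 124 − 1850×0.04115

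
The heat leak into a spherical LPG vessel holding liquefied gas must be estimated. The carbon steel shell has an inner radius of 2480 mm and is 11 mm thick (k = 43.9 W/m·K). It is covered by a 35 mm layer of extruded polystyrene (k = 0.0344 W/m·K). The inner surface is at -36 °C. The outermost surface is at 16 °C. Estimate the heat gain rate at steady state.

Radial (spherical) resistances in series:
R_carbon steel shell = (1/2.48 − 1/2.491)/(4π×43.9) = 3.228×10^-6 K/W
R_extruded polystyrene = (1/2.491 − 1/2.526)/(4π×0.0344) = 0.01287 K/W
R_total = 0.01287 K/W
Q = ΔT/R_total = 52/0.01287

Q ≈ 4040 W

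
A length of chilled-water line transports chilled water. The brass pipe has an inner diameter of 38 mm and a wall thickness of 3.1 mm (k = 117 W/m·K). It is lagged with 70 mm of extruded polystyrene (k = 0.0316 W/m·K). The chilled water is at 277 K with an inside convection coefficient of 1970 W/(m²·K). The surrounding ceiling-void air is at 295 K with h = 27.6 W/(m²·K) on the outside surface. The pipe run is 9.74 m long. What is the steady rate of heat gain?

For a radial system each layer contributes R = ln(r_out/r_in)/(2πkL); films add R = 1/(hA).
R_inner film = 1/(h_i·2πr₁L) = 1/(1970×2π×0.019×9.74) = 4.366×10^-4 K/W
R_brass pipe wall = ln(22.1/19)/(2π×117×9.74) = 2.111×10^-5 K/W
R_extruded polystyrene = ln(92.1/22.1)/(2π×0.0316×9.74) = 0.7381 K/W
R_outer film = 1/(h_o·2πr_oL) = 1/(27.6×2π×0.0921×9.74) = 0.006428 K/W
R_total = 0.7449 K/W
Q = ΔT/R_total = 18/0.7449

Q ≈ 24.2 W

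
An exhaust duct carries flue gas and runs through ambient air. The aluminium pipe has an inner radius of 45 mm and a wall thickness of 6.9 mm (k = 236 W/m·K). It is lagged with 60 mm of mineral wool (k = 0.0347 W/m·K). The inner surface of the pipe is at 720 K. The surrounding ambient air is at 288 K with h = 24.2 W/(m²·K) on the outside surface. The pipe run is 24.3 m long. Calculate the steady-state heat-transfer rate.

Q ≈ 2930 W

For a radial system each layer contributes R = ln(r_out/r_in)/(2πkL); films add R = 1/(hA).
R_aluminium pipe wall = ln(51.9/45)/(2π×236×24.3) = 3.959×10^-6 K/W
R_mineral wool = ln(111.9/51.9)/(2π×0.0347×24.3) = 0.145 K/W
R_outer film = 1/(h_o·2πr_oL) = 1/(24.2×2π×0.1119×24.3) = 0.002419 K/W
R_total = 0.1474 K/W
Q = ΔT/R_total = 432/0.1474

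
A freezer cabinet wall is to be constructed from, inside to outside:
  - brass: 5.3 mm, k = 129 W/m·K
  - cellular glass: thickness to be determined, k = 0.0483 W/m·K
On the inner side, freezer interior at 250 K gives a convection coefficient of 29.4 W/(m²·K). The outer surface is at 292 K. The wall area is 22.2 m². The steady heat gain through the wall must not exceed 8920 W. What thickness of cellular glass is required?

L ≈ 3.4 mm

Treating each layer as a thermal resistance in series:
R_inner film = 1/(h_i·A) = 1/(29.4×22.2) = 0.001532 K/W
R_brass = L/(kA) = 0.0053/(129×22.2) = 1.851×10^-6 K/W
Sum of the known resistances R_other = 0.001534 K/W
Required total resistance R_tot = ΔT/Q_allow = 42/8920 = 0.004709 K/W
R_cellular glass = R_tot − R_other = 0.003175 K/W
L = R·k·A = 0.003175×0.0483×22.2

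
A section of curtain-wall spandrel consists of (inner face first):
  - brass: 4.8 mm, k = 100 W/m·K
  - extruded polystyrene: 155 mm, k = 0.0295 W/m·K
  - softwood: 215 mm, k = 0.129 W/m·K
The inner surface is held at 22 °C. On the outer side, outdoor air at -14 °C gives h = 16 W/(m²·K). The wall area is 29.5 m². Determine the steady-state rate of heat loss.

Q ≈ 152 W

Series thermal resistances:
R_brass = L/(kA) = 0.0048/(100×29.5) = 1.627×10^-6 K/W
R_extruded polystyrene = L/(kA) = 0.155/(0.0295×29.5) = 0.1781 K/W
R_softwood = L/(kA) = 0.215/(0.129×29.5) = 0.0565 K/W
R_outer film = 1/(h_o·A) = 1/(16×29.5) = 0.002119 K/W
R_total = 0.2367 K/W
Q = ΔT / R_total = 36 / 0.2367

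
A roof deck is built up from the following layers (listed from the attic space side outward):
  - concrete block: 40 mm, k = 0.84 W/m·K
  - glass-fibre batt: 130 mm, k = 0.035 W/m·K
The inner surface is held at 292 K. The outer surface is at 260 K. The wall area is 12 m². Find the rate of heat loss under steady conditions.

Using the resistance-network approach (series):
R_concrete block = L/(kA) = 0.04/(0.84×12) = 0.003968 K/W
R_glass-fibre batt = L/(kA) = 0.13/(0.035×12) = 0.3095 K/W
R_total = 0.3135 K/W
Q = ΔT / R_total = 32 / 0.3135

Q ≈ 102 W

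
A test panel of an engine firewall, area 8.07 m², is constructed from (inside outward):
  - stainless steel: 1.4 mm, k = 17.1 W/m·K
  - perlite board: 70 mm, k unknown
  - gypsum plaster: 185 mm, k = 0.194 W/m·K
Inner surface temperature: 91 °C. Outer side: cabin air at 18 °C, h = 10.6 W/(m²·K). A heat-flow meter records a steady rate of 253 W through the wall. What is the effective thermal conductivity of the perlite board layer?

k ≈ 0.0547 W/(m·K)

Using the resistance-network approach (series):
R_stainless steel = L/(kA) = 0.0014/(17.1×8.07) = 1.015×10^-5 K/W
R_gypsum plaster = L/(kA) = 0.185/(0.194×8.07) = 0.1182 K/W
R_outer film = 1/(h_o·A) = 1/(10.6×8.07) = 0.01169 K/W
Sum of known resistances R_other = 0.1299 K/W
Total R = ΔT/Q = 73/253 = 0.2885 K/W
R_perlite board = R_total − R_other = 0.1587 K/W
k = L/(R·A) = 0.07/(0.1587×8.07)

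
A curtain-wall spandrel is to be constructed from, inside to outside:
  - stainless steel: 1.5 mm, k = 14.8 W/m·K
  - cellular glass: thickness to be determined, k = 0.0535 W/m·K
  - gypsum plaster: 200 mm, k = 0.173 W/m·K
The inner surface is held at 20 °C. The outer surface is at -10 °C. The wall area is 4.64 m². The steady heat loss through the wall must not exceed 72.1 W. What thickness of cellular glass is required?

Series thermal resistances:
R_stainless steel = L/(kA) = 0.0015/(14.8×4.64) = 2.184×10^-5 K/W
R_gypsum plaster = L/(kA) = 0.2/(0.173×4.64) = 0.2492 K/W
Sum of the known resistances R_other = 0.2492 K/W
Required total resistance R_tot = ΔT/Q_allow = 30/72.1 = 0.4161 K/W
R_cellular glass = R_tot − R_other = 0.1669 K/W
L = R·k·A = 0.1669×0.0535×4.64

L ≈ 41.4 mm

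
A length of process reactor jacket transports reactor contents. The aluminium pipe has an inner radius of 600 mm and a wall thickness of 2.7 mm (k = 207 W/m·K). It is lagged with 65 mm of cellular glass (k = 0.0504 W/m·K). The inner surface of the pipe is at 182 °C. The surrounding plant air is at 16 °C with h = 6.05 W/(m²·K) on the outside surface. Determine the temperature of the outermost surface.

Per-layer cylindrical resistances, series-summed:
R_aluminium pipe wall = ln(602.7/600)/(2π×207×1) = 3.452×10^-6 K/W
R_cellular glass = ln(667.7/602.7)/(2π×0.0504×1) = 0.3234 K/W
R_outer film = 1/(h_o·2πr_oL) = 1/(6.05×2π×0.6677×1) = 0.0394 K/W
R_total = 0.3628 K/W
Q = ΔT/R_total = 166/0.3628
Q = 458 W/m
T_interface = T_inner − Q·ΣR(inner→interface) = 182 − 458×0.3234

T ≈ 34 °C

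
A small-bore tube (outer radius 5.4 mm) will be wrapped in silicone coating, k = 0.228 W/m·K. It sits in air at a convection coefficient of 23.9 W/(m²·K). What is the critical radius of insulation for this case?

For a cylinder r_cr = k/h = 0.228/23.9
r_cr = 9.54 mm; since the bare radius (5.4 mm) is below r_cr, adding a thin layer of insulation will *increase* heat loss.

r_cr ≈ 9.54 mm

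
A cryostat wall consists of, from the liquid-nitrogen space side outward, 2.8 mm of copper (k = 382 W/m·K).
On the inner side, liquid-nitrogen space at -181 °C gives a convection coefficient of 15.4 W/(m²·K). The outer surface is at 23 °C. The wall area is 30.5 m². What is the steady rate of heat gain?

Q ≈ 95800 W

Model the wall as resistances in series:
R_inner film = 1/(h_i·A) = 1/(15.4×30.5) = 0.002129 K/W
R_copper = L/(kA) = 0.0028/(382×30.5) = 2.403×10^-7 K/W
R_total = 0.002129 K/W
Q = ΔT / R_total = 204 / 0.002129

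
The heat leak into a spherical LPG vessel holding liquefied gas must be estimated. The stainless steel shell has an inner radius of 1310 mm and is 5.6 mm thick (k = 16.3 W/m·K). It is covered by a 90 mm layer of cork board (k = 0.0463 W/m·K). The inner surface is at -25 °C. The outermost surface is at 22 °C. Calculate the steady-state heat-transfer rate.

Q ≈ 562 W

Spherical conduction: R = (1/r_in − 1/r_out)/(4πk) per layer; series-sum.
R_stainless steel shell = (1/1.31 − 1/1.3156)/(4π×16.3) = 1.586×10^-5 K/W
R_cork board = (1/1.3156 − 1/1.4056)/(4π×0.0463) = 0.08365 K/W
R_total = 0.08367 K/W
Q = ΔT/R_total = 47/0.08367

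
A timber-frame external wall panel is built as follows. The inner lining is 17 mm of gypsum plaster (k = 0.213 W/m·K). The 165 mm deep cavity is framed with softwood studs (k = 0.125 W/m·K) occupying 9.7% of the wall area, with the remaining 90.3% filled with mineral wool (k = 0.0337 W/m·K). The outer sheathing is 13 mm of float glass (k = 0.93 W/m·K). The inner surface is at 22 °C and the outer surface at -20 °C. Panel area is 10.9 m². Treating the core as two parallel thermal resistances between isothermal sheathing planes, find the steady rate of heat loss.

Sheathing layers in series; stud and cavity paths in parallel between them.
R_inner = 0.017/(0.213×10.9) = 0.007322 K/W
R_stud  = 0.165/(0.125×0.097×10.9) = 1.248 K/W
R_cav   = 0.165/(0.0337×0.903×10.9) = 0.4974 K/W
1/R_core = 1/R_stud + 1/R_cav → R_core = 0.3557 K/W
R_outer = 0.013/(0.93×10.9) = 0.001282 K/W
R_total = 0.3643 K/W
Q = ΔT/R_total = 42/0.3643

Q ≈ 115 W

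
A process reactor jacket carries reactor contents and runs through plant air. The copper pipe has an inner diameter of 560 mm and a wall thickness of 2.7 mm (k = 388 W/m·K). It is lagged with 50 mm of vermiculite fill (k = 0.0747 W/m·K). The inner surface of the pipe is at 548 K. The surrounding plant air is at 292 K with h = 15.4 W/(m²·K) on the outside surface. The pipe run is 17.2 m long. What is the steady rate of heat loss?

Cylindrical conduction, so R = ln(r₂/r₁)/(2πkL) per layer, in series:
R_copper pipe wall = ln(282.7/280)/(2π×388×17.2) = 2.289×10^-7 K/W
R_vermiculite fill = ln(332.7/282.7)/(2π×0.0747×17.2) = 0.02017 K/W
R_outer film = 1/(h_o·2πr_oL) = 1/(15.4×2π×0.3327×17.2) = 0.001806 K/W
R_total = 0.02198 K/W
Q = ΔT/R_total = 256/0.02198

Q ≈ 11600 W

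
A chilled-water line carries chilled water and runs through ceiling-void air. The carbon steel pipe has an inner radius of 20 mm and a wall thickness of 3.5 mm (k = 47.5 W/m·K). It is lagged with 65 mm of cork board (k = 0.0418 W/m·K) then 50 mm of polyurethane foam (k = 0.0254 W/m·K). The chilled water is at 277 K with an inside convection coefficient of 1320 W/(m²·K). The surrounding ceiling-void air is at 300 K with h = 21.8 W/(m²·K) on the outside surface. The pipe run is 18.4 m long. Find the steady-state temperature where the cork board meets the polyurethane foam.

T ≈ 292 K

Radial resistances (cylindrical: R_cond = ln(r_o/r_i)/(2πkL), R_conv = 1/(h·2πrL)):
R_inner film = 1/(h_i·2πr₁L) = 1/(1320×2π×0.02×18.4) = 3.276×10^-4 K/W
R_carbon steel pipe wall = ln(23.5/20)/(2π×47.5×18.4) = 2.937×10^-5 K/W
R_cork board = ln(88.5/23.5)/(2π×0.0418×18.4) = 0.2744 K/W
R_polyurethane foam = ln(138.5/88.5)/(2π×0.0254×18.4) = 0.1525 K/W
R_outer film = 1/(h_o·2πr_oL) = 1/(21.8×2π×0.1385×18.4) = 0.002865 K/W
R_total = 0.4301 K/W
Q = ΔT/R_total = 23/0.4301
Q = 53.5 W
T_interface = T_inner + Q·ΣR(inner→interface) = 277 + 53.5×0.2747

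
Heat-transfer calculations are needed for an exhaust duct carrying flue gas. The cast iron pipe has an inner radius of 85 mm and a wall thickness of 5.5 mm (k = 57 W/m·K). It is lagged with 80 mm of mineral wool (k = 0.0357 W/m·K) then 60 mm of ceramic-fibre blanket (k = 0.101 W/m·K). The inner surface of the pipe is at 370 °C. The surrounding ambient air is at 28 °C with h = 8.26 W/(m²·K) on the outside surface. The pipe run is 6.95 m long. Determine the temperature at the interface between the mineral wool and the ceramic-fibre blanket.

Per-layer cylindrical resistances, series-summed:
R_cast iron pipe wall = ln(90.5/85)/(2π×57×6.95) = 2.519×10^-5 K/W
R_mineral wool = ln(170.5/90.5)/(2π×0.0357×6.95) = 0.4063 K/W
R_ceramic-fibre blanket = ln(230.5/170.5)/(2π×0.101×6.95) = 0.06836 K/W
R_outer film = 1/(h_o·2πr_oL) = 1/(8.26×2π×0.2305×6.95) = 0.01203 K/W
R_total = 0.4867 K/W
Q = ΔT/R_total = 342/0.4867
Q = 703 W
T_interface = T_inner − Q·ΣR(inner→interface) = 370 − 703×0.4063

T ≈ 84.5 °C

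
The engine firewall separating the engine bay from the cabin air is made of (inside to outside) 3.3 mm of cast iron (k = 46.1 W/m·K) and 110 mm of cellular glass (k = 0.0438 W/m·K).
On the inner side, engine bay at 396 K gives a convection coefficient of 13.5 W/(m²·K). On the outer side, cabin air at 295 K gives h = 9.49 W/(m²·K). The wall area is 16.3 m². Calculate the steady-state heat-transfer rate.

Treating each layer as a thermal resistance in series:
R_inner film = 1/(h_i·A) = 1/(13.5×16.3) = 0.004544 K/W
R_cast iron = L/(kA) = 0.0033/(46.1×16.3) = 4.392×10^-6 K/W
R_cellular glass = L/(kA) = 0.11/(0.0438×16.3) = 0.1541 K/W
R_outer film = 1/(h_o·A) = 1/(9.49×16.3) = 0.006465 K/W
R_total = 0.1651 K/W
Q = ΔT / R_total = 101 / 0.1651

Q ≈ 612 W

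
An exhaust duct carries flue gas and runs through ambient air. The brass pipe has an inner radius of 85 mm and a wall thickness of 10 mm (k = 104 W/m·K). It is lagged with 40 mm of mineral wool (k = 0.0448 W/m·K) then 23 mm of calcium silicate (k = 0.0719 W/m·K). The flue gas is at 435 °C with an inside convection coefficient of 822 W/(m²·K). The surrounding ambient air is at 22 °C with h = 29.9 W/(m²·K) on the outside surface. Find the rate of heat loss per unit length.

Cylindrical conduction, so R = ln(r₂/r₁)/(2πkL) per layer, in series:
R_inner film = 1/(h_i·2πr₁L) = 1/(822×2π×0.085×1) = 0.002278 K/W
R_brass pipe wall = ln(95/85)/(2π×104×1) = 1.702×10^-4 K/W
R_mineral wool = ln(135/95)/(2π×0.0448×1) = 1.248 K/W
R_calcium silicate = ln(158/135)/(2π×0.0719×1) = 0.3482 K/W
R_outer film = 1/(h_o·2πr_oL) = 1/(29.9×2π×0.158×1) = 0.03369 K/W
R_total = 1.633 K/W
Q = ΔT/R_total = 413/1.633

q′ ≈ 253 W/m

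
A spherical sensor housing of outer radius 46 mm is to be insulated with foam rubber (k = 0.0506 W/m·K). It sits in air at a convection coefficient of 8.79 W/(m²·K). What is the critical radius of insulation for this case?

r_cr ≈ 11.5 mm

For a sphere r_cr = 2k/h = 2×0.0506/8.79
r_cr = 11.5 mm; since the bare radius (46 mm) is above r_cr, any added insulation will reduce heat loss.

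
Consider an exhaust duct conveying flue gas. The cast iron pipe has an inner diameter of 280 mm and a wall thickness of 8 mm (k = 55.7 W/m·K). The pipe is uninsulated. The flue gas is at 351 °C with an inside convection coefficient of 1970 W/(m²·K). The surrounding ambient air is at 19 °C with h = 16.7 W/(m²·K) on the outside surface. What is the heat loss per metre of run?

q′ ≈ 5100 W/m

For a radial system each layer contributes R = ln(r_out/r_in)/(2πkL); films add R = 1/(hA).
R_inner film = 1/(h_i·2πr₁L) = 1/(1970×2π×0.14×1) = 5.771×10^-4 K/W
R_cast iron pipe wall = ln(148/140)/(2π×55.7×1) = 1.588×10^-4 K/W
R_outer film = 1/(h_o·2πr_oL) = 1/(16.7×2π×0.148×1) = 0.06439 K/W
R_total = 0.06513 K/W
Q = ΔT/R_total = 332/0.06513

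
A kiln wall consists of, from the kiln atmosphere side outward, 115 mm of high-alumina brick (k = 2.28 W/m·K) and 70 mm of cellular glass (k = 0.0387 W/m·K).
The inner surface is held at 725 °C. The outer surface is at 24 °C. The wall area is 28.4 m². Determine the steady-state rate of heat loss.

Q ≈ 10700 W

Model the wall as resistances in series:
R_high-alumina brick = L/(kA) = 0.115/(2.28×28.4) = 0.001776 K/W
R_cellular glass = L/(kA) = 0.07/(0.0387×28.4) = 0.06369 K/W
R_total = 0.06547 K/W
Q = ΔT / R_total = 701 / 0.06547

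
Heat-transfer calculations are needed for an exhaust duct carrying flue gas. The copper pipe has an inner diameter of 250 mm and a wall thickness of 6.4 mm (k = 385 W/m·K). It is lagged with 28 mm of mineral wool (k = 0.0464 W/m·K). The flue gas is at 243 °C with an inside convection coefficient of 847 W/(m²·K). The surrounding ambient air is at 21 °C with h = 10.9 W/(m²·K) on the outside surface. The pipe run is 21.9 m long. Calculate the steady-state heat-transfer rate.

Radial resistances (cylindrical: R_cond = ln(r_o/r_i)/(2πkL), R_conv = 1/(h·2πrL)):
R_inner film = 1/(h_i·2πr₁L) = 1/(847×2π×0.125×21.9) = 6.864×10^-5 K/W
R_copper pipe wall = ln(131.4/125)/(2π×385×21.9) = 9.425×10^-7 K/W
R_mineral wool = ln(159.4/131.4)/(2π×0.0464×21.9) = 0.03026 K/W
R_outer film = 1/(h_o·2πr_oL) = 1/(10.9×2π×0.1594×21.9) = 0.004183 K/W
R_total = 0.03451 K/W
Q = ΔT/R_total = 222/0.03451

Q ≈ 6430 W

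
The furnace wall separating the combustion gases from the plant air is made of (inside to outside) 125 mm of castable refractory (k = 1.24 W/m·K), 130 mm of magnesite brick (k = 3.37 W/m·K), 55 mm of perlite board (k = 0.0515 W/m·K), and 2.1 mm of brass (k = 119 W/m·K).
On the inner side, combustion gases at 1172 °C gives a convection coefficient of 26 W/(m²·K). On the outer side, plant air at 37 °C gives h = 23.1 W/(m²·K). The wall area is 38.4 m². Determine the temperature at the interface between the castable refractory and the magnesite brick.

Model the wall as resistances in series:
R_inner film = 1/(h_i·A) = 1/(26×38.4) = 0.001002 K/W
R_castable refractory = L/(kA) = 0.125/(1.24×38.4) = 0.002625 K/W
R_magnesite brick = L/(kA) = 0.13/(3.37×38.4) = 0.001005 K/W
R_perlite board = L/(kA) = 0.055/(0.0515×38.4) = 0.02781 K/W
R_brass = L/(kA) = 0.0021/(119×38.4) = 4.596×10^-7 K/W
R_outer film = 1/(h_o·A) = 1/(23.1×38.4) = 0.001127 K/W
R_total = 0.03357 K/W;  Q = ΔT/R_total = 1135/0.03357 = 33810 W
T_interface = T_inner − Q·ΣR(inner→interface) = 1172 − 33800×0.003627

T ≈ 1050 °C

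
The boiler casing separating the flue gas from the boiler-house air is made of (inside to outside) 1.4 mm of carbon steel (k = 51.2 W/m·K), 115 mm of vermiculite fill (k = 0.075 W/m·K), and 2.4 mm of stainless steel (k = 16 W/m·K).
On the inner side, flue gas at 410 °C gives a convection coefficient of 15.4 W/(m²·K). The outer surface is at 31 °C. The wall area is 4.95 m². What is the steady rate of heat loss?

Treating each layer as a thermal resistance in series:
R_inner film = 1/(h_i·A) = 1/(15.4×4.95) = 0.01312 K/W
R_carbon steel = L/(kA) = 0.0014/(51.2×4.95) = 5.524×10^-6 K/W
R_vermiculite fill = L/(kA) = 0.115/(0.075×4.95) = 0.3098 K/W
R_stainless steel = L/(kA) = 0.0024/(16×4.95) = 3.03×10^-5 K/W
R_total = 0.3229 K/W
Q = ΔT / R_total = 379 / 0.3229

Q ≈ 1170 W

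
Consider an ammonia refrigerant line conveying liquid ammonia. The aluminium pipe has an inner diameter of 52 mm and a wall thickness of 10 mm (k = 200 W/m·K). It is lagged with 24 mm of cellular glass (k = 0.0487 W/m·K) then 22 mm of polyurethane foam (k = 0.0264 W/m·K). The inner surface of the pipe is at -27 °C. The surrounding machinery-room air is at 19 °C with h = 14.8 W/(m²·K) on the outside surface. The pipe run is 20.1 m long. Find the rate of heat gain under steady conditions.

Treating each annulus and film as a series resistance:
R_aluminium pipe wall = ln(36/26)/(2π×200×20.1) = 1.288×10^-5 K/W
R_cellular glass = ln(60/36)/(2π×0.0487×20.1) = 0.08306 K/W
R_polyurethane foam = ln(82/60)/(2π×0.0264×20.1) = 0.09369 K/W
R_outer film = 1/(h_o·2πr_oL) = 1/(14.8×2π×0.082×20.1) = 0.006525 K/W
R_total = 0.1833 K/W
Q = ΔT/R_total = 46/0.1833

Q ≈ 251 W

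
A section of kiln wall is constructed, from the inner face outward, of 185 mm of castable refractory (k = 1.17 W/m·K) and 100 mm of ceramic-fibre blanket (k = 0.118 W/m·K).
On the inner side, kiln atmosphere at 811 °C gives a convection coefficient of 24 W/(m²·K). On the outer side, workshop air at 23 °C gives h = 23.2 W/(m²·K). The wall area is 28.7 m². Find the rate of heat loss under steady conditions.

Thermal resistances in series:
R_inner film = 1/(h_i·A) = 1/(24×28.7) = 0.001452 K/W
R_castable refractory = L/(kA) = 0.185/(1.17×28.7) = 0.005509 K/W
R_ceramic-fibre blanket = L/(kA) = 0.1/(0.118×28.7) = 0.02953 K/W
R_outer film = 1/(h_o·A) = 1/(23.2×28.7) = 0.001502 K/W
R_total = 0.03799 K/W
Q = ΔT / R_total = 788 / 0.03799

Q ≈ 20700 W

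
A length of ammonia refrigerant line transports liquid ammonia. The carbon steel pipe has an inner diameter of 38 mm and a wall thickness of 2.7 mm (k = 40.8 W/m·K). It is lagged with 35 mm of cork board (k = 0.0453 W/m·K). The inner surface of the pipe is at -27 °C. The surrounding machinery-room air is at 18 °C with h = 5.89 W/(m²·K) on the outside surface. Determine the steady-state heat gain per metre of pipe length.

q′ ≈ 11.7 W/m

Radial resistances (cylindrical: R_cond = ln(r_o/r_i)/(2πkL), R_conv = 1/(h·2πrL)):
R_carbon steel pipe wall = ln(21.7/19)/(2π×40.8×1) = 5.183×10^-4 K/W
R_cork board = ln(56.7/21.7)/(2π×0.0453×1) = 3.374 K/W
R_outer film = 1/(h_o·2πr_oL) = 1/(5.89×2π×0.0567×1) = 0.4766 K/W
R_total = 3.852 K/W
Q = ΔT/R_total = 45/3.852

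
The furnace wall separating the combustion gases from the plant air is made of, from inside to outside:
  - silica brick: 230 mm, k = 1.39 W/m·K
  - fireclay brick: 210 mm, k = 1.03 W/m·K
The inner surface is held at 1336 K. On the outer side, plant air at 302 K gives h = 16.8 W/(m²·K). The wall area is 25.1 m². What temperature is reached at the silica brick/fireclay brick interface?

T ≈ 937 K

Treating each layer as a thermal resistance in series:
R_silica brick = L/(kA) = 0.23/(1.39×25.1) = 0.006592 K/W
R_fireclay brick = L/(kA) = 0.21/(1.03×25.1) = 0.008123 K/W
R_outer film = 1/(h_o·A) = 1/(16.8×25.1) = 0.002371 K/W
R_total = 0.01709 K/W;  Q = ΔT/R_total = 1034/0.01709 = 60520 W
T_interface = T_inner − Q·ΣR(inner→interface) = 1336 − 60500×0.006592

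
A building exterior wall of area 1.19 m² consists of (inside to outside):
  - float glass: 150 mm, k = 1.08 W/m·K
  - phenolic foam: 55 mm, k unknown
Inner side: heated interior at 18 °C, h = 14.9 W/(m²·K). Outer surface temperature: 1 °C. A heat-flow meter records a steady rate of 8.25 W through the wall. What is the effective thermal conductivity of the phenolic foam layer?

Series thermal resistances:
R_inner film = 1/(h_i·A) = 1/(14.9×1.19) = 0.0564 K/W
R_float glass = L/(kA) = 0.15/(1.08×1.19) = 0.1167 K/W
Sum of known resistances R_other = 0.1731 K/W
Total R = ΔT/Q = 17/8.25 = 2.061 K/W
R_phenolic foam = R_total − R_other = 1.887 K/W
k = L/(R·A) = 0.055/(1.887×1.19)

k ≈ 0.0245 W/(m·K)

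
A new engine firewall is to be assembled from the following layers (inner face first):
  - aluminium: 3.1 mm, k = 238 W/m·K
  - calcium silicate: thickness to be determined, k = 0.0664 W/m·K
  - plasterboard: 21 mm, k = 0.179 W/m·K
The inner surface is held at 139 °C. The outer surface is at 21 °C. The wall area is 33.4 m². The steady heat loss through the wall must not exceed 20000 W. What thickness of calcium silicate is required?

Treating each layer as a thermal resistance in series:
R_aluminium = L/(kA) = 0.0031/(238×33.4) = 3.9×10^-7 K/W
R_plasterboard = L/(kA) = 0.021/(0.179×33.4) = 0.003513 K/W
Sum of the known resistances R_other = 0.003513 K/W
Required total resistance R_tot = ΔT/Q_allow = 118/20000 = 0.0059 K/W
R_calcium silicate = R_tot − R_other = 0.002387 K/W
L = R·k·A = 0.002387×0.0664×33.4

L ≈ 5.29 mm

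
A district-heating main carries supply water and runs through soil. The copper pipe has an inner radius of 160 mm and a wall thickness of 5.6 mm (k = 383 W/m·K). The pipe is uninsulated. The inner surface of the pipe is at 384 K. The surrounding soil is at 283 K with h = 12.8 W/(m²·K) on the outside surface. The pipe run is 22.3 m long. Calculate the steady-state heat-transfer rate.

Cylindrical conduction, so R = ln(r₂/r₁)/(2πkL) per layer, in series:
R_copper pipe wall = ln(165.6/160)/(2π×383×22.3) = 6.411×10^-7 K/W
R_outer film = 1/(h_o·2πr_oL) = 1/(12.8×2π×0.1656×22.3) = 0.003367 K/W
R_total = 0.003368 K/W
Q = ΔT/R_total = 101/0.003368

Q ≈ 30000 W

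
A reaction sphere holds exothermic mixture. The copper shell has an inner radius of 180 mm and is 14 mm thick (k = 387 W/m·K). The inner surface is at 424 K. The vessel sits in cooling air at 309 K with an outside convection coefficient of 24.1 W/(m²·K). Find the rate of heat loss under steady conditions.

Q ≈ 1310 W

For a spherical shell R = (1/r₁ − 1/r₂)/(4πk); film R = 1/(h·4πr²). In series:
R_copper shell = (1/0.18 − 1/0.194)/(4π×387) = 8.244×10^-5 K/W
R_outer film = 1/(h·4πr_o²) = 1/(24.1×4π×0.194²) = 0.08773 K/W
R_total = 0.08782 K/W
Q = ΔT/R_total = 115/0.08782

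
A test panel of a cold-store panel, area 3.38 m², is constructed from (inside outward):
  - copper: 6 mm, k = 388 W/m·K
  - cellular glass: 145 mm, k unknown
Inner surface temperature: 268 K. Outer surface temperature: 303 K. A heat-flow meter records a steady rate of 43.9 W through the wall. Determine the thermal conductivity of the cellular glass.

k ≈ 0.0538 W/(m·K)

Series thermal resistances:
R_copper = L/(kA) = 0.006/(388×3.38) = 4.575×10^-6 K/W
Sum of known resistances R_other = 4.575×10^-6 K/W
Total R = ΔT/Q = 35/43.9 = 0.7973 K/W
R_cellular glass = R_total − R_other = 0.7973 K/W
k = L/(R·A) = 0.145/(0.7973×3.38)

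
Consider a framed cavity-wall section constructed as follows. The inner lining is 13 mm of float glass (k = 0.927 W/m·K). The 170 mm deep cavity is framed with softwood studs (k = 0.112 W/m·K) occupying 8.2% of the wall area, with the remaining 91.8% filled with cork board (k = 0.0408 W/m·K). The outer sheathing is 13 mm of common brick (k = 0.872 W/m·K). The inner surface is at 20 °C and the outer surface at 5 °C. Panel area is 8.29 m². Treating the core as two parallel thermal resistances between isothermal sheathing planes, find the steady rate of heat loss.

Q ≈ 33.8 W

Sheathing layers in series; stud and cavity paths in parallel between them.
R_inner = 0.013/(0.927×8.29) = 0.001692 K/W
R_stud  = 0.17/(0.112×0.082×8.29) = 2.233 K/W
R_cav   = 0.17/(0.0408×0.918×8.29) = 0.5475 K/W
1/R_core = 1/R_stud + 1/R_cav → R_core = 0.4397 K/W
R_outer = 0.013/(0.872×8.29) = 0.001798 K/W
R_total = 0.4432 K/W
Q = ΔT/R_total = 15/0.4432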